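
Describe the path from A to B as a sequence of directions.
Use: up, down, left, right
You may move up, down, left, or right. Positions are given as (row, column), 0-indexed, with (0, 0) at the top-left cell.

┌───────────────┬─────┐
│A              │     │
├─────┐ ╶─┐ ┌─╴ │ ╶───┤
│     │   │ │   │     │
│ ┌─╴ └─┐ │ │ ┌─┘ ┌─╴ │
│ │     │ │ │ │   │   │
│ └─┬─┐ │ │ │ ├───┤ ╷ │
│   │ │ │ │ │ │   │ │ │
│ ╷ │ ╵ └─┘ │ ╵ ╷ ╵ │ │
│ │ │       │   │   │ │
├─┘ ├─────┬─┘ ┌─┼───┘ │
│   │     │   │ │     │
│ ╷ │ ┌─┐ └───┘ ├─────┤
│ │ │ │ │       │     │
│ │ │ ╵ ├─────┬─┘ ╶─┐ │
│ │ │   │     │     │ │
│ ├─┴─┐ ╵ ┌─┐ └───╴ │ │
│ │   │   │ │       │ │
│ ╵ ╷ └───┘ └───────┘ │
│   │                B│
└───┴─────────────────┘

Finding the path and converting it to directions:
Path through cells: (0,0) → (0,1) → (0,2) → (0,3) → (0,4) → (0,5) → (1,5) → (2,5) → (3,5) → (4,5) → (4,4) → (4,3) → (3,3) → (2,3) → (2,2) → (1,2) → (1,1) → (1,0) → (2,0) → (3,0) → (3,1) → (4,1) → (5,1) → (5,0) → (6,0) → (7,0) → (8,0) → (9,0) → (9,1) → (8,1) → (8,2) → (9,2) → (9,3) → (9,4) → (9,5) → (9,6) → (9,7) → (9,8) → (9,9) → (9,10)
Directions: right, right, right, right, right, down, down, down, down, left, left, up, up, left, up, left, left, down, down, right, down, down, left, down, down, down, down, right, up, right, down, right, right, right, right, right, right, right, right

Solution:

┌───────────────┬─────┐
│A → → → → ↓    │     │
├─────┐ ╶─┐ ┌─╴ │ ╶───┤
│↓ ← ↰│   │↓│   │     │
│ ┌─╴ └─┐ │ │ ┌─┘ ┌─╴ │
│↓│  ↑ ↰│ │↓│ │   │   │
│ └─┬─┐ │ │ │ ├───┤ ╷ │
│↳ ↓│ │↑│ │↓│ │   │ │ │
│ ╷ │ ╵ └─┘ │ ╵ ╷ ╵ │ │
│ │↓│  ↑ ← ↲│   │   │ │
├─┘ ├─────┬─┘ ┌─┼───┘ │
│↓ ↲│     │   │ │     │
│ ╷ │ ┌─┐ └───┘ ├─────┤
│↓│ │ │ │       │     │
│ │ │ ╵ ├─────┬─┘ ╶─┐ │
│↓│ │   │     │     │ │
│ ├─┴─┐ ╵ ┌─┐ └───╴ │ │
│↓│↱ ↓│   │ │       │ │
│ ╵ ╷ └───┘ └───────┘ │
│↳ ↑│↳ → → → → → → → B│
└───┴─────────────────┘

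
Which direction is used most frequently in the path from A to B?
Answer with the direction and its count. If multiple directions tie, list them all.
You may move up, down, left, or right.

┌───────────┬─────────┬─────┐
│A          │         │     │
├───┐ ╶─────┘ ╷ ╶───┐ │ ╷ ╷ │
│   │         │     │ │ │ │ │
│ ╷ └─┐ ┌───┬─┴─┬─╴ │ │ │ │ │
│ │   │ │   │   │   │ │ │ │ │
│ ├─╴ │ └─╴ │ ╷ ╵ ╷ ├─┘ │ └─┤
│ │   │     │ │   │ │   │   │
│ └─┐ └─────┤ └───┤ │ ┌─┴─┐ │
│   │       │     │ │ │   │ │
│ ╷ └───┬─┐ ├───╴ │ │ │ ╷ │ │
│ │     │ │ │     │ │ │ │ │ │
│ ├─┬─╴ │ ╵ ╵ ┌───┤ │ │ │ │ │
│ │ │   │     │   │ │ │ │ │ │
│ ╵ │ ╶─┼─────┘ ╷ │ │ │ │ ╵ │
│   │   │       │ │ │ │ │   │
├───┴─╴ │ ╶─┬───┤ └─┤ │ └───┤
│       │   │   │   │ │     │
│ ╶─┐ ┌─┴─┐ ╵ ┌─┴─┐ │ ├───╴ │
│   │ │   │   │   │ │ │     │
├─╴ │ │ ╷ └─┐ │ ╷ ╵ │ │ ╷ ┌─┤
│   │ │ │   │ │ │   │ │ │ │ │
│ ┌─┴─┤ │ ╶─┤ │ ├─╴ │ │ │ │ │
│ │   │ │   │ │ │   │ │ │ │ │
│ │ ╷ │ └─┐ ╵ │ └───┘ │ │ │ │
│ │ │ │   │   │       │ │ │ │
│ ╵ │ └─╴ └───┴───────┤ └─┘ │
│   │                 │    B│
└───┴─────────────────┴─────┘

Directions: right, right, down, right, right, right, right, up, right, down, right, right, down, left, down, left, up, left, down, down, right, right, down, left, left, down, left, up, up, left, left, left, up, up, left, up, left, down, down, down, right, down, right, right, down, left, down, right, down, left, left, left, down, right, down, left, down, down, down, right, up, up, right, down, down, right, right, up, left, up, up, up, right, down, down, right, down, right, up, up, up, left, up, left, up, right, right, right, up, right, down, down, right, down, down, left, up, left, down, down, down, right, right, right, up, up, up, up, up, up, up, up, up, right, up, up, up, right, down, down, down, right, down, down, down, down, left, up, up, up, left, down, down, down, down, right, right, down, left, left, down, down, down, down, right, right
Counts: {'right': 38, 'down': 48, 'up': 35, 'left': 25}
Most common: down (48 times)

Solution:

┌───────────┬─────────┬─────┐
│A → ↓      │↱ ↓      │↱ ↓  │
├───┐ ╶─────┘ ╷ ╶───┐ │ ╷ ╷ │
│↓ ↰│↳ → → → ↑│↳ → ↓│ │↑│↓│ │
│ ╷ └─┐ ┌───┬─┴─┬─╴ │ │ │ │ │
│↓│↑ ↰│ │   │↓ ↰│↓ ↲│ │↑│↓│ │
│ ├─╴ │ └─╴ │ ╷ ╵ ╷ ├─┘ │ └─┤
│↓│  ↑│     │↓│↑ ↲│ │↱ ↑│↳ ↓│
│ └─┐ └─────┤ └───┤ │ ┌─┴─┐ │
│↳ ↓│↑ ← ← ↰│↳ → ↓│ │↑│↓ ↰│↓│
│ ╷ └───┬─┐ ├───╴ │ │ │ ╷ │ │
│ │↳ → ↓│ │↑│↓ ← ↲│ │↑│↓│↑│↓│
│ ├─┬─╴ │ ╵ ╵ ┌───┤ │ │ │ │ │
│ │ │↓ ↲│  ↑ ↲│↱ ↓│ │↑│↓│↑│↓│
│ ╵ │ ╶─┼─────┘ ╷ │ │ │ │ ╵ │
│   │↳ ↓│↱ → → ↑│↓│ │↑│↓│↑ ↲│
├───┴─╴ │ ╶─┬───┤ └─┤ │ └───┤
│↓ ← ← ↲│↑ ↰│   │↳ ↓│↑│↳ → ↓│
│ ╶─┐ ┌─┴─┐ ╵ ┌─┴─┐ │ ├───╴ │
│↳ ↓│ │↱ ↓│↑ ↰│↓ ↰│↓│↑│↓ ← ↲│
├─╴ │ │ ╷ └─┐ │ ╷ ╵ │ │ ╷ ┌─┤
│↓ ↲│ │↑│↓  │↑│↓│↑ ↲│↑│↓│ │ │
│ ┌─┴─┤ │ ╶─┤ │ ├─╴ │ │ │ │ │
│↓│↱ ↓│↑│↳ ↓│↑│↓│   │↑│↓│ │ │
│ │ ╷ │ └─┐ ╵ │ └───┘ │ │ │ │
│↓│↑│↓│↑ ↰│↳ ↑│↳ → → ↑│↓│ │ │
│ ╵ │ └─╴ └───┴───────┤ └─┘ │
│↳ ↑│↳ → ↑            │↳ → B│
└───┴─────────────────┴─────┘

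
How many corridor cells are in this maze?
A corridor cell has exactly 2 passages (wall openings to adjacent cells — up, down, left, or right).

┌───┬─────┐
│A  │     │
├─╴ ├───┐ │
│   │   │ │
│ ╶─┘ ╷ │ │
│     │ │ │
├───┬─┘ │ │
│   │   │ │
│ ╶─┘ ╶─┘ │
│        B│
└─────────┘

Counting cells with exactly 2 passages:
Total corridor cells: 21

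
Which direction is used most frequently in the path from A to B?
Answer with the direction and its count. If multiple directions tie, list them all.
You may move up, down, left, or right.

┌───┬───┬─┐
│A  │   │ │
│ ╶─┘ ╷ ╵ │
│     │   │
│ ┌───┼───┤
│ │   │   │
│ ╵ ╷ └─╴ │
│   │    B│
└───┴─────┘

Directions: down, down, down, right, up, right, down, right, right
Counts: {'down': 4, 'right': 4, 'up': 1}
Most common: down and right (tied at 4 times each)

Solution:

┌───┬───┬─┐
│A  │   │ │
│ ╶─┘ ╷ ╵ │
│↓    │   │
│ ┌───┼───┤
│↓│↱ ↓│   │
│ ╵ ╷ └─╴ │
│↳ ↑│↳ → B│
└───┴─────┘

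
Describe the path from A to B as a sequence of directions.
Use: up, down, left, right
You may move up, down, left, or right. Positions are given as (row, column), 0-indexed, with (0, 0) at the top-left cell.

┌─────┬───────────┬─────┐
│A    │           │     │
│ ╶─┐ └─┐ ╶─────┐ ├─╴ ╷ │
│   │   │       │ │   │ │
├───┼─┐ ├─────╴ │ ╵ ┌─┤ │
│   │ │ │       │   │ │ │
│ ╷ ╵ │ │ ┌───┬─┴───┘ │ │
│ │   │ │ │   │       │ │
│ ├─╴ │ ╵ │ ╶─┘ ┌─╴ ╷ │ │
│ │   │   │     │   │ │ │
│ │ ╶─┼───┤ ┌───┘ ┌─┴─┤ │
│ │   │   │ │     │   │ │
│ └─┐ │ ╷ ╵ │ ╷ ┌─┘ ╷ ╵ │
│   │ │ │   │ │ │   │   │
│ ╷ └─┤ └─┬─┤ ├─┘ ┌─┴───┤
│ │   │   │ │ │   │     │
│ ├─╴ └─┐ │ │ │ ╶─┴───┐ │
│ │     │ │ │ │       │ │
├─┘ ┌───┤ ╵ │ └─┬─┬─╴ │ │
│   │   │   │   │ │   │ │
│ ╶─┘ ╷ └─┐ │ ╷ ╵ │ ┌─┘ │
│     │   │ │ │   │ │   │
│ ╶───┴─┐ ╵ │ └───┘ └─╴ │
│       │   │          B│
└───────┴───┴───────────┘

Finding the path and converting it to directions:
Path through cells: (0,0) → (0,1) → (0,2) → (1,2) → (1,3) → (2,3) → (3,3) → (4,3) → (4,4) → (3,4) → (2,4) → (2,5) → (2,6) → (2,7) → (1,7) → (1,6) → (1,5) → (1,4) → (0,4) → (0,5) → (0,6) → (0,7) → (0,8) → (1,8) → (2,8) → (2,9) → (1,9) → (1,10) → (0,10) → (0,11) → (1,11) → (2,11) → (3,11) → (4,11) → (5,11) → (6,11) → (6,10) → (5,10) → (5,9) → (6,9) → (6,8) → (7,8) → (7,7) → (8,7) → (8,8) → (8,9) → (8,10) → (9,10) → (9,9) → (10,9) → (11,9) → (11,10) → (11,11)
Directions: right, right, down, right, down, down, down, right, up, up, right, right, right, up, left, left, left, up, right, right, right, right, down, down, right, up, right, up, right, down, down, down, down, down, down, left, up, left, down, left, down, left, down, right, right, right, down, left, down, down, right, right

Solution:

┌─────┬───────────┬─────┐
│A → ↓│  ↱ → → → ↓│  ↱ ↓│
│ ╶─┐ └─┐ ╶─────┐ ├─╴ ╷ │
│   │↳ ↓│↑ ← ← ↰│↓│↱ ↑│↓│
├───┼─┐ ├─────╴ │ ╵ ┌─┤ │
│   │ │↓│↱ → → ↑│↳ ↑│ │↓│
│ ╷ ╵ │ │ ┌───┬─┴───┘ │ │
│ │   │↓│↑│   │       │↓│
│ ├─╴ │ ╵ │ ╶─┘ ┌─╴ ╷ │ │
│ │   │↳ ↑│     │   │ │↓│
│ │ ╶─┼───┤ ┌───┘ ┌─┴─┤ │
│ │   │   │ │     │↓ ↰│↓│
│ └─┐ │ ╷ ╵ │ ╷ ┌─┘ ╷ ╵ │
│   │ │ │   │ │ │↓ ↲│↑ ↲│
│ ╷ └─┤ └─┬─┤ ├─┘ ┌─┴───┤
│ │   │   │ │ │↓ ↲│     │
│ ├─╴ └─┐ │ │ │ ╶─┴───┐ │
│ │     │ │ │ │↳ → → ↓│ │
├─┘ ┌───┤ ╵ │ └─┬─┬─╴ │ │
│   │   │   │   │ │↓ ↲│ │
│ ╶─┘ ╷ └─┐ │ ╷ ╵ │ ┌─┘ │
│     │   │ │ │   │↓│   │
│ ╶───┴─┐ ╵ │ └───┘ └─╴ │
│       │   │      ↳ → B│
└───────┴───┴───────────┘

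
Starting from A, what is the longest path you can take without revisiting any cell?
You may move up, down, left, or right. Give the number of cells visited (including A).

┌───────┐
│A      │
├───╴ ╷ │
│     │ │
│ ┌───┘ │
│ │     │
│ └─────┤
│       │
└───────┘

Finding longest simple path using DFS:
Start: (0, 0)
Longest path visits 11 cells
Path: A → right → right → down → left → left → down → down → right → right → right

Solution:

┌───────┐
│A → ↓  │
├───╴ ╷ │
│↓ ← ↲│ │
│ ┌───┘ │
│↓│     │
│ └─────┤
│↳ → → B│
└───────┘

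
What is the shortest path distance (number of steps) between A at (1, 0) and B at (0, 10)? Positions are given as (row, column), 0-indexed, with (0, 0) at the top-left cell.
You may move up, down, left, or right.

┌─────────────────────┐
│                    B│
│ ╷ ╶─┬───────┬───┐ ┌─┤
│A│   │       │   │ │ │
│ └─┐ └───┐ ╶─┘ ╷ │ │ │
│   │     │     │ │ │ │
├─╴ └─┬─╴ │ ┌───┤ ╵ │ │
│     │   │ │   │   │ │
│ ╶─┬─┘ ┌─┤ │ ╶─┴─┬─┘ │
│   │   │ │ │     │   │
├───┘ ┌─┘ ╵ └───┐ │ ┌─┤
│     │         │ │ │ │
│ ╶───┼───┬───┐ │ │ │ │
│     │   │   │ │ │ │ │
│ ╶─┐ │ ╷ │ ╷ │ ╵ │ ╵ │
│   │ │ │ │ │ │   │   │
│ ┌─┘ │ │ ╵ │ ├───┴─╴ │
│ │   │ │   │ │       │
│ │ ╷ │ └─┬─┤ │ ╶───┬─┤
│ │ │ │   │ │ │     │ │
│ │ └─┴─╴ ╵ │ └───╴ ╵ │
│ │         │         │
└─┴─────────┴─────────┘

Finding path from (1, 0) to (0, 10):
Path: (1,0) → (0,0) → (0,1) → (0,2) → (0,3) → (0,4) → (0,5) → (0,6) → (0,7) → (0,8) → (0,9) → (0,10)
Distance: 11 steps

Solution:

┌─────────────────────┐
│↱ → → → → → → → → → B│
│ ╷ ╶─┬───────┬───┐ ┌─┤
│A│   │       │   │ │ │
│ └─┐ └───┐ ╶─┘ ╷ │ │ │
│   │     │     │ │ │ │
├─╴ └─┬─╴ │ ┌───┤ ╵ │ │
│     │   │ │   │   │ │
│ ╶─┬─┘ ┌─┤ │ ╶─┴─┬─┘ │
│   │   │ │ │     │   │
├───┘ ┌─┘ ╵ └───┐ │ ┌─┤
│     │         │ │ │ │
│ ╶───┼───┬───┐ │ │ │ │
│     │   │   │ │ │ │ │
│ ╶─┐ │ ╷ │ ╷ │ ╵ │ ╵ │
│   │ │ │ │ │ │   │   │
│ ┌─┘ │ │ ╵ │ ├───┴─╴ │
│ │   │ │   │ │       │
│ │ ╷ │ └─┬─┤ │ ╶───┬─┤
│ │ │ │   │ │ │     │ │
│ │ └─┴─╴ ╵ │ └───╴ ╵ │
│ │         │         │
└─┴─────────┴─────────┘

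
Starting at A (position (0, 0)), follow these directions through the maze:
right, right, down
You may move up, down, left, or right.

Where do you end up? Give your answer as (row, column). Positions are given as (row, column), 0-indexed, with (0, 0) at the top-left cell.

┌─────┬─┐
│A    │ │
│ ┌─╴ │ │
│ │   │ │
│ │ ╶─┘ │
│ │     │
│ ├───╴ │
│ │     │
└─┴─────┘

Following directions step by step:
Start: (0, 0)
  right: (0, 0) → (0, 1)
  right: (0, 1) → (0, 2)
  down: (0, 2) → (1, 2)
Final position: (1, 2)

Path taken:

┌─────┬─┐
│A → ↓│ │
│ ┌─╴ │ │
│ │  B│ │
│ │ ╶─┘ │
│ │     │
│ ├───╴ │
│ │     │
└─┴─────┘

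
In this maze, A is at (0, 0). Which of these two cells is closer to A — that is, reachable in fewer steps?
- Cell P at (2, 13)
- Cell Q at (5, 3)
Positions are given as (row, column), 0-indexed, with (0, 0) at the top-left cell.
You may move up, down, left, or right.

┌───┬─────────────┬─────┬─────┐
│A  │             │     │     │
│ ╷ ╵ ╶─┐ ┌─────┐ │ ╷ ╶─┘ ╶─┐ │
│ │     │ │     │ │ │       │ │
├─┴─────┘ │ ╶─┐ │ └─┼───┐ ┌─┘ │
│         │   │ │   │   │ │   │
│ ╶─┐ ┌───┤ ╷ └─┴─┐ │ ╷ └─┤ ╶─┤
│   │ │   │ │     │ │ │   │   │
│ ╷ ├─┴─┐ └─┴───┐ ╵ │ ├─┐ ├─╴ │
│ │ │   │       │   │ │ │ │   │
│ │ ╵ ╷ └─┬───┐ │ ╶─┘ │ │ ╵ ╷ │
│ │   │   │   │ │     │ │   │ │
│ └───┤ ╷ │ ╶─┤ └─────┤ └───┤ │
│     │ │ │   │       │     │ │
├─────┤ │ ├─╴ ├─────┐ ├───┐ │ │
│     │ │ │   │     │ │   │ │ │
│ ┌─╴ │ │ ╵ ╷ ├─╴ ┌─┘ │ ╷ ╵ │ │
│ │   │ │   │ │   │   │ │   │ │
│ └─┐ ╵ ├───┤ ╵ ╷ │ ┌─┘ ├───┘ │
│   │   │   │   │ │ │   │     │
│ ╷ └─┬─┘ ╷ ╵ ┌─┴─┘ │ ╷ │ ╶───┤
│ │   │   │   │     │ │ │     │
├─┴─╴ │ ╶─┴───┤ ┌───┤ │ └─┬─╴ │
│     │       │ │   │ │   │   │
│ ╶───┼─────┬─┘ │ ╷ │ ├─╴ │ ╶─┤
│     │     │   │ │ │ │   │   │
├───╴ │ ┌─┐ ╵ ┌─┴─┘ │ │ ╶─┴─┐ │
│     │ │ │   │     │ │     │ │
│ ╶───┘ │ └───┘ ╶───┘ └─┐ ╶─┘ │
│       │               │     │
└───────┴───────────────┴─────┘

Shortest path A → P at (2, 13): 33 steps
Shortest path A → Q at (5, 3): 20 steps

Q is closer (20 steps vs 33 steps).

Path to P:

┌───┬─────────────┬─────┬─────┐
│A ↓│↱ → → → → → ↓│     │     │
│ ╷ ╵ ╶─┐ ┌─────┐ │ ╷ ╶─┘ ╶─┐ │
│ │↳ ↑  │ │     │↓│ │       │ │
├─┴─────┘ │ ╶─┐ │ └─┼───┐ ┌─┘ │
│         │   │ │↳ ↓│↱ ↓│ │P  │
│ ╶─┐ ┌───┤ ╷ └─┴─┐ │ ╷ └─┤ ╶─┤
│   │ │   │ │     │↓│↑│↳ ↓│↑ ↰│
│ ╷ ├─┴─┐ └─┴───┐ ╵ │ ├─┐ ├─╴ │
│ │ │   │       │↓ ↲│↑│ │↓│↱ ↑│
│ │ ╵ ╷ └─┬───┐ │ ╶─┘ │ │ ╵ ╷ │
│ │   │   │   │ │↳ → ↑│ │↳ ↑│ │
│ └───┤ ╷ │ ╶─┤ └─────┤ └───┤ │
│     │ │ │   │       │     │ │
├─────┤ │ ├─╴ ├─────┐ ├───┐ │ │
│     │ │ │   │     │ │   │ │ │
│ ┌─╴ │ │ ╵ ╷ ├─╴ ┌─┘ │ ╷ ╵ │ │
│ │   │ │   │ │   │   │ │   │ │
│ └─┐ ╵ ├───┤ ╵ ╷ │ ┌─┘ ├───┘ │
│   │   │   │   │ │ │   │     │
│ ╷ └─┬─┘ ╷ ╵ ┌─┴─┘ │ ╷ │ ╶───┤
│ │   │   │   │     │ │ │     │
├─┴─╴ │ ╶─┴───┤ ┌───┤ │ └─┬─╴ │
│     │       │ │   │ │   │   │
│ ╶───┼─────┬─┘ │ ╷ │ ├─╴ │ ╶─┤
│     │     │   │ │ │ │   │   │
├───╴ │ ┌─┐ ╵ ┌─┴─┘ │ │ ╶─┴─┐ │
│     │ │ │   │     │ │     │ │
│ ╶───┘ │ └───┘ ╶───┘ └─┐ ╶─┘ │
│       │               │     │
└───────┴───────────────┴─────┘

Path to Q:

┌───┬─────────────┬─────┬─────┐
│A ↓│↱ → ↓        │     │     │
│ ╷ ╵ ╶─┐ ┌─────┐ │ ╷ ╶─┘ ╶─┐ │
│ │↳ ↑  │↓│     │ │ │       │ │
├─┴─────┘ │ ╶─┐ │ └─┼───┐ ┌─┘ │
│↓ ← ← ← ↲│   │ │   │   │ │   │
│ ╶─┐ ┌───┤ ╷ └─┴─┐ │ ╷ └─┤ ╶─┤
│↳ ↓│ │   │ │     │ │ │   │   │
│ ╷ ├─┴─┐ └─┴───┐ ╵ │ ├─┐ ├─╴ │
│ │↓│↱ ↓│       │   │ │ │ │   │
│ │ ╵ ╷ └─┬───┐ │ ╶─┘ │ │ ╵ ╷ │
│ │↳ ↑│Q  │   │ │     │ │   │ │
│ └───┤ ╷ │ ╶─┤ └─────┤ └───┤ │
│     │ │ │   │       │     │ │
├─────┤ │ ├─╴ ├─────┐ ├───┐ │ │
│     │ │ │   │     │ │   │ │ │
│ ┌─╴ │ │ ╵ ╷ ├─╴ ┌─┘ │ ╷ ╵ │ │
│ │   │ │   │ │   │   │ │   │ │
│ └─┐ ╵ ├───┤ ╵ ╷ │ ┌─┘ ├───┘ │
│   │   │   │   │ │ │   │     │
│ ╷ └─┬─┘ ╷ ╵ ┌─┴─┘ │ ╷ │ ╶───┤
│ │   │   │   │     │ │ │     │
├─┴─╴ │ ╶─┴───┤ ┌───┤ │ └─┬─╴ │
│     │       │ │   │ │   │   │
│ ╶───┼─────┬─┘ │ ╷ │ ├─╴ │ ╶─┤
│     │     │   │ │ │ │   │   │
├───╴ │ ┌─┐ ╵ ┌─┴─┘ │ │ ╶─┴─┐ │
│     │ │ │   │     │ │     │ │
│ ╶───┘ │ └───┘ ╶───┘ └─┐ ╶─┘ │
│       │               │     │
└───────┴───────────────┴─────┘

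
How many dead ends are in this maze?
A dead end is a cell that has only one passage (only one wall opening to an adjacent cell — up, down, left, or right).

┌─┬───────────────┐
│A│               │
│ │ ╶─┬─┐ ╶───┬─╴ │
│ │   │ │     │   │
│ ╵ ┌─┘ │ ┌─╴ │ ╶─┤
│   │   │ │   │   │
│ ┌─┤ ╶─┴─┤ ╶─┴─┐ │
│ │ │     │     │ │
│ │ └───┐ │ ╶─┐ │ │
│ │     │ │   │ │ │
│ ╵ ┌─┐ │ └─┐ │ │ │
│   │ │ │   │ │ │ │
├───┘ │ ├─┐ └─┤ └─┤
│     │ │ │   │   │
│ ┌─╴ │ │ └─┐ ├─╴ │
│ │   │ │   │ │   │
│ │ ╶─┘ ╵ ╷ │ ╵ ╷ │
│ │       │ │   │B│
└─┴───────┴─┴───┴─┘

Checking each cell for number of passages:

Dead ends found at positions:
  (0, 0)
  (1, 2)
  (1, 3)
  (2, 4)
  (3, 1)
  (5, 2)
  (5, 6)
  (5, 8)
  (6, 4)
  (8, 0)
  (8, 5)
  (8, 8)
Total dead ends: 12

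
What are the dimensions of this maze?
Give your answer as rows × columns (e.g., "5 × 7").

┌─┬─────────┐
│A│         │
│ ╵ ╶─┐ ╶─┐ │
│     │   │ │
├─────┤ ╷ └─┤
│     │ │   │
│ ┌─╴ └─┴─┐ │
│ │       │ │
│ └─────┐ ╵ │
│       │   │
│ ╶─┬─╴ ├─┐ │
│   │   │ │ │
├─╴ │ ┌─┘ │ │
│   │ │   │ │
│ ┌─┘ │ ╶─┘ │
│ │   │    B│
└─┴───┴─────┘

Counting the maze dimensions:
Rows (vertical): 8
Columns (horizontal): 6
Dimensions: 8 × 6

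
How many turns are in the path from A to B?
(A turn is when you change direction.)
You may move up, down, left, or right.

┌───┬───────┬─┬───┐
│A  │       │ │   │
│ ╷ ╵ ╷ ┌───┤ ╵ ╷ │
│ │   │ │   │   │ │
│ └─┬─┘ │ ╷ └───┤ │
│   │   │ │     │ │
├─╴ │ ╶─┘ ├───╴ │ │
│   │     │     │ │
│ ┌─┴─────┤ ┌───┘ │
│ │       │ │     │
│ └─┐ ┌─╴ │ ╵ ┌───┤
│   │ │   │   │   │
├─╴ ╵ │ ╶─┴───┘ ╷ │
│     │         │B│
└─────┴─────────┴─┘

Directions: down, down, right, down, left, down, down, right, down, right, up, up, right, right, down, left, down, right, right, right, right, up, right, down
Number of turns: 16

Solution:

┌───┬───────┬─┬───┐
│A  │       │ │   │
│ ╷ ╵ ╷ ┌───┤ ╵ ╷ │
│↓│   │ │   │   │ │
│ └─┬─┘ │ ╷ └───┤ │
│↳ ↓│   │ │     │ │
├─╴ │ ╶─┘ ├───╴ │ │
│↓ ↲│     │     │ │
│ ┌─┴─────┤ ┌───┘ │
│↓│  ↱ → ↓│ │     │
│ └─┐ ┌─╴ │ ╵ ┌───┤
│↳ ↓│↑│↓ ↲│   │↱ ↓│
├─╴ ╵ │ ╶─┴───┘ ╷ │
│  ↳ ↑│↳ → → → ↑│B│
└─────┴─────────┴─┘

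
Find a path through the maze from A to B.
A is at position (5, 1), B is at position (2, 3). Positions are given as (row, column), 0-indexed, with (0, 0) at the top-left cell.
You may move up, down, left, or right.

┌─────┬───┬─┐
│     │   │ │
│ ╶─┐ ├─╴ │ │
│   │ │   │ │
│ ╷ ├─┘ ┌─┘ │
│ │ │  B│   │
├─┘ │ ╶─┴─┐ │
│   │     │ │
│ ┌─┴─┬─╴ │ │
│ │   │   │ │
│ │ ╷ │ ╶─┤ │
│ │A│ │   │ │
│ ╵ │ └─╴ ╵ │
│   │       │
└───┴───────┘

Finding the shortest path from (5, 1) to (2, 3):
Path length: 15 steps
Directions: up → right → down → down → right → right → up → left → up → right → up → left → left → up → right

Solution:

┌─────┬───┬─┐
│     │   │ │
│ ╶─┐ ├─╴ │ │
│   │ │   │ │
│ ╷ ├─┘ ┌─┘ │
│ │ │↱ B│   │
├─┘ │ ╶─┴─┐ │
│   │↑ ← ↰│ │
│ ┌─┴─┬─╴ │ │
│ │↱ ↓│↱ ↑│ │
│ │ ╷ │ ╶─┤ │
│ │A│↓│↑ ↰│ │
│ ╵ │ └─╴ ╵ │
│   │↳ → ↑  │
└───┴───────┘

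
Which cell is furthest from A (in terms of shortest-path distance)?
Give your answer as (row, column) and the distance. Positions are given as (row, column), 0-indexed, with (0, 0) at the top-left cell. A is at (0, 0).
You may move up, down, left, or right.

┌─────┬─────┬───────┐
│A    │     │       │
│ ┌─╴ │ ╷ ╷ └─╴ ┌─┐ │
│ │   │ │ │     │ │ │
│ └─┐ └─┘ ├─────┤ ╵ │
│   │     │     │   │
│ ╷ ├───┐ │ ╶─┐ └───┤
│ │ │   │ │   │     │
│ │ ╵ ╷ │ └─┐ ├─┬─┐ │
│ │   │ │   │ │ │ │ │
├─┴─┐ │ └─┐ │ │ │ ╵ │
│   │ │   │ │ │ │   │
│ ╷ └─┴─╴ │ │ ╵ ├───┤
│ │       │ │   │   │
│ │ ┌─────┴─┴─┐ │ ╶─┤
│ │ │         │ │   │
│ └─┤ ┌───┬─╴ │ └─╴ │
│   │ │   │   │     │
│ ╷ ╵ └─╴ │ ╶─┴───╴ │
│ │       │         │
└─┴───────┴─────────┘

Computing BFS distances from A to all cells:
Furthest cell: (4, 8)
Distance: 56 steps

Path from A to the furthest cell:

┌─────┬─────┬───────┐
│A    │     │       │
│ ┌─╴ │ ╷ ╷ └─╴ ┌─┐ │
│↓│   │ │ │     │ │ │
│ └─┐ └─┘ ├─────┤ ╵ │
│↳ ↓│     │↱ → ↓│   │
│ ╷ ├───┐ │ ╶─┐ └───┤
│ │↓│↱ ↓│ │↑ ↰│↳ → ↓│
│ │ ╵ ╷ │ └─┐ ├─┬─┐ │
│ │↳ ↑│↓│   │↑│ │B│↓│
├─┴─┐ │ └─┐ │ │ │ ╵ │
│↓ ↰│ │↳ ↓│ │↑│ │↑ ↲│
│ ╷ └─┴─╴ │ │ ╵ ├───┤
│↓│↑ ← ← ↲│ │↑ ↰│   │
│ │ ┌─────┴─┴─┐ │ ╶─┤
│↓│ │↱ → → → ↓│↑│   │
│ └─┤ ┌───┬─╴ │ └─╴ │
│↳ ↓│↑│   │↓ ↲│↑ ← ↰│
│ ╷ ╵ └─╴ │ ╶─┴───╴ │
│ │↳ ↑    │↳ → → → ↑│
└─┴───────┴─────────┘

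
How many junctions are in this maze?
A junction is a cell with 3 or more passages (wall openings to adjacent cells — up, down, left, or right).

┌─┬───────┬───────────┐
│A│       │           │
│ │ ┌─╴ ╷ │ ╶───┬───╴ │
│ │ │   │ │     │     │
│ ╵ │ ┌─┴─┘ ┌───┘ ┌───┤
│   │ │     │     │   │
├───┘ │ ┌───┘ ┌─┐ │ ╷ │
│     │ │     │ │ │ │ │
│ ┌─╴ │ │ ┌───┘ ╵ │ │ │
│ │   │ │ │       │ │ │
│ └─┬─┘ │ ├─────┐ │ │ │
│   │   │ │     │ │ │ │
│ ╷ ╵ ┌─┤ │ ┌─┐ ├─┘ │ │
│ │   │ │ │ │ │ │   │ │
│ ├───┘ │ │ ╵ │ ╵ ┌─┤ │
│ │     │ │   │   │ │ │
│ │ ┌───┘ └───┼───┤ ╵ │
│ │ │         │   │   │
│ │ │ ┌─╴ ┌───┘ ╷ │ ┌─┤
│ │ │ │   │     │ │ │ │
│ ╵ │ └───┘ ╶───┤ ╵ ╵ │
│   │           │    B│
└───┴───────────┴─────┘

Checking each cell for number of passages:

Junctions found (3+ passages):
  (0, 3): 3 passages
  (1, 5): 3 passages
  (2, 8): 3 passages
  (3, 2): 3 passages
  (4, 7): 3 passages
  (4, 8): 3 passages
  (5, 0): 3 passages
  (8, 4): 4 passages
  (8, 9): 3 passages
  (10, 5): 3 passages
  (10, 9): 3 passages
Total junctions: 11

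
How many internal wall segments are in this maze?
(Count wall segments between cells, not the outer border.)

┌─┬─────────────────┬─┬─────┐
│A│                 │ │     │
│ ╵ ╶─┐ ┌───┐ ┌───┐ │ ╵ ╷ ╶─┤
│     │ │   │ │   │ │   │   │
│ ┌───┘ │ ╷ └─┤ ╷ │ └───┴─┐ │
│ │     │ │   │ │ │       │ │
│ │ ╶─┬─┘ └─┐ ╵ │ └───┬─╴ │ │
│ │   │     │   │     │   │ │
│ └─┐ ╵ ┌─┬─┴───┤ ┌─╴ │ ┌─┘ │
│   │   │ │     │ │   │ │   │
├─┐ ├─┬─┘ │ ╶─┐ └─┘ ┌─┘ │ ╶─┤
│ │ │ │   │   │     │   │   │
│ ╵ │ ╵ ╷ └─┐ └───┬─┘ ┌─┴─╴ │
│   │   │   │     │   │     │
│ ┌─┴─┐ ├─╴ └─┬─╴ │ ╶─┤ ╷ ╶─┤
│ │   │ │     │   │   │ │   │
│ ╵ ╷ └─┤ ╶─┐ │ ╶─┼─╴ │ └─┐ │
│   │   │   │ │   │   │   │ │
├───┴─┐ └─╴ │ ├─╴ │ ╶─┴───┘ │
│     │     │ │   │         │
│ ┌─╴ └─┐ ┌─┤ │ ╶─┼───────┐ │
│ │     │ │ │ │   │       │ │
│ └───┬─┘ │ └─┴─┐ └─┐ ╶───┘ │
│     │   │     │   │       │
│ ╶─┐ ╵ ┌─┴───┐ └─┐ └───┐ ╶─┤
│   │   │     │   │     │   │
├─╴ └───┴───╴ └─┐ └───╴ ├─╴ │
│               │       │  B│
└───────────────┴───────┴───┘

Counting internal wall segments:
Total internal walls: 169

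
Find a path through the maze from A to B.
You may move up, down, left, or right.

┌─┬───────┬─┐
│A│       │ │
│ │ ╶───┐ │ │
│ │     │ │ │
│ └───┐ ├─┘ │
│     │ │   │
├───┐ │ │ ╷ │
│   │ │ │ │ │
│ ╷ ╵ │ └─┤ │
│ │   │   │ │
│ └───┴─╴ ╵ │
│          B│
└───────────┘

Finding the shortest path through the maze:
Path length: 16 steps
Directions: down → down → right → right → down → down → left → up → left → down → down → right → right → right → right → right

Solution:

┌─┬───────┬─┐
│A│       │ │
│ │ ╶───┐ │ │
│↓│     │ │ │
│ └───┐ ├─┘ │
│↳ → ↓│ │   │
├───┐ │ │ ╷ │
│↓ ↰│↓│ │ │ │
│ ╷ ╵ │ └─┤ │
│↓│↑ ↲│   │ │
│ └───┴─╴ ╵ │
│↳ → → → → B│
└───────────┘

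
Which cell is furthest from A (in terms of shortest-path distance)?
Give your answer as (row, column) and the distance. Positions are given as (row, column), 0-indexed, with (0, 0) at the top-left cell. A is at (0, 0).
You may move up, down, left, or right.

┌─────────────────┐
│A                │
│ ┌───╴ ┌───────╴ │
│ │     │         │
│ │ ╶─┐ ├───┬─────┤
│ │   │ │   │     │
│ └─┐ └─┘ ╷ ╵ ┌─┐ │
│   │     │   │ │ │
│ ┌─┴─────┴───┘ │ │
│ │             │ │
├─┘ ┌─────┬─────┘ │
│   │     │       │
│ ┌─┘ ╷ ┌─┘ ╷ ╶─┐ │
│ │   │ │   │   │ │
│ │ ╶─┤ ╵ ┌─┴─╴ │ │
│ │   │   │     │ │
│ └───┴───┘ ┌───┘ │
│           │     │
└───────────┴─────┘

Computing BFS distances from A to all cells:
Furthest cell: (3, 7)
Distance: 46 steps

Path from A to the furthest cell:

┌─────────────────┐
│A → → ↓          │
│ ┌───╴ ┌───────╴ │
│ │↓ ← ↲│         │
│ │ ╶─┐ ├───┬─────┤
│ │↳ ↓│ │↱ ↓│↱ → ↓│
│ └─┐ └─┘ ╷ ╵ ┌─┐ │
│   │↳ → ↑│↳ ↑│B│↓│
│ ┌─┴─────┴───┘ │ │
│ │↱ → → → → → ↑│↓│
├─┘ ┌─────┬─────┘ │
│↱ ↑│     │  ↓ ← ↲│
│ ┌─┘ ╷ ┌─┘ ╷ ╶─┐ │
│↑│   │ │   │↳ ↓│ │
│ │ ╶─┤ ╵ ┌─┴─╴ │ │
│↑│   │   │↓ ← ↲│ │
│ └───┴───┘ ┌───┘ │
│↑ ← ← ← ← ↲│     │
└───────────┴─────┘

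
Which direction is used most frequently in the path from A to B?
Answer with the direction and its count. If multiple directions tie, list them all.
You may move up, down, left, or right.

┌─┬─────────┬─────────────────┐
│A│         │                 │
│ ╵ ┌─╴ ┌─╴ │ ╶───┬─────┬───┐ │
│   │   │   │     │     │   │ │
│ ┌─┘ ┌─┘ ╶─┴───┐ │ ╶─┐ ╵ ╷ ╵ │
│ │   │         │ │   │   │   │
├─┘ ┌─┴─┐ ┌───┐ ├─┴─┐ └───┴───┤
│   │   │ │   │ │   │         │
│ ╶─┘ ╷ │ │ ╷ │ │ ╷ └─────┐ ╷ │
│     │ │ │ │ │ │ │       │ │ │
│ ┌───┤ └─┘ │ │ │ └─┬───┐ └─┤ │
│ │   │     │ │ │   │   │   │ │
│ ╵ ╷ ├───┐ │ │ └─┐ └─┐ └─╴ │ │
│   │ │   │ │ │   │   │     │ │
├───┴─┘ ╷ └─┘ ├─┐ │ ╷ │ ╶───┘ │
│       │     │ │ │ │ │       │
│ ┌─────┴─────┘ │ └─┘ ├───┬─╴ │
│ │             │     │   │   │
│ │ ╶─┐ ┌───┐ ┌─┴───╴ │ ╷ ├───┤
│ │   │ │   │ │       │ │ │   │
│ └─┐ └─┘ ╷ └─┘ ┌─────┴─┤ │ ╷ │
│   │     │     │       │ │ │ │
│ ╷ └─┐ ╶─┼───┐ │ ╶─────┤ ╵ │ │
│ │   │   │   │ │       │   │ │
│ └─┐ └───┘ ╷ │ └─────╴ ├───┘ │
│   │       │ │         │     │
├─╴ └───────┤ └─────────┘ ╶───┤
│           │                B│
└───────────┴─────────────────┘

Directions: down, right, up, right, right, down, left, down, left, down, left, down, right, right, up, right, down, down, right, right, up, up, right, down, down, down, down, left, left, up, left, down, left, left, left, down, down, down, right, down, right, down, right, right, right, up, right, down, down, right, right, right, right, right, right, right, right
Counts: {'down': 19, 'right': 23, 'up': 6, 'left': 9}
Most common: right (23 times)

Solution:

┌─┬─────────┬─────────────────┐
│A│↱ → ↓    │                 │
│ ╵ ┌─╴ ┌─╴ │ ╶───┬─────┬───┐ │
│↳ ↑│↓ ↲│   │     │     │   │ │
│ ┌─┘ ┌─┘ ╶─┴───┐ │ ╶─┐ ╵ ╷ ╵ │
│ │↓ ↲│         │ │   │   │   │
├─┘ ┌─┴─┐ ┌───┐ ├─┴─┐ └───┴───┤
│↓ ↲│↱ ↓│ │↱ ↓│ │   │         │
│ ╶─┘ ╷ │ │ ╷ │ │ ╷ └─────┐ ╷ │
│↳ → ↑│↓│ │↑│↓│ │ │       │ │ │
│ ┌───┤ └─┘ │ │ │ └─┬───┐ └─┤ │
│ │   │↳ → ↑│↓│ │   │   │   │ │
│ ╵ ╷ ├───┐ │ │ └─┐ └─┐ └─╴ │ │
│   │ │↓ ↰│ │↓│   │   │     │ │
├───┴─┘ ╷ └─┘ ├─┐ │ ╷ │ ╶───┘ │
│↓ ← ← ↲│↑ ← ↲│ │ │ │ │       │
│ ┌─────┴─────┘ │ └─┘ ├───┬─╴ │
│↓│             │     │   │   │
│ │ ╶─┐ ┌───┐ ┌─┴───╴ │ ╷ ├───┤
│↓│   │ │   │ │       │ │ │   │
│ └─┐ └─┘ ╷ └─┘ ┌─────┴─┤ │ ╷ │
│↳ ↓│     │     │       │ │ │ │
│ ╷ └─┐ ╶─┼───┐ │ ╶─────┤ ╵ │ │
│ │↳ ↓│   │↱ ↓│ │       │   │ │
│ └─┐ └───┘ ╷ │ └─────╴ ├───┘ │
│   │↳ → → ↑│↓│         │     │
├─╴ └───────┤ └─────────┘ ╶───┤
│           │↳ → → → → → → → B│
└───────────┴─────────────────┘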